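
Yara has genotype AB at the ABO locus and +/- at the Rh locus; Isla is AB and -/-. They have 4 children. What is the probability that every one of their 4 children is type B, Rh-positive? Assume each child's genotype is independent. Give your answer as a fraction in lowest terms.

ABO cross AB × AB → 1/4 A, 1/4 B, 1/2 AB.
Rh cross +/- × -/- → 1/2 Rh+, 1/2 Rh-; so P(type B, Rh-positive) = 1/4 × 1/2 = 1/8 per child.
All 4 independent: (1/8)^4 = 1/4096.

1/4096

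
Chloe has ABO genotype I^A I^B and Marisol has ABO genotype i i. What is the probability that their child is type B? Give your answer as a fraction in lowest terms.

1/2

ABO cross I^A I^B × i i → offspring phenotypes: 1/2 A, 1/2 B.
So P(type B) = 1/2.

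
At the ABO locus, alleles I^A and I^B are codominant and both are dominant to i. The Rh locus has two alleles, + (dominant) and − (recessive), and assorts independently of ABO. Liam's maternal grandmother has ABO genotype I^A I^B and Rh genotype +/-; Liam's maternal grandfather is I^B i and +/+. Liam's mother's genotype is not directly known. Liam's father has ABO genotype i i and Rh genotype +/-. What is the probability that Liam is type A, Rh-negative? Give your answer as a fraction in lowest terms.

1/32

Liam's mother's ABO genotype from I^A I^B × I^B i: 1/4 I^A I^B, 1/4 I^A i, 1/4 I^B I^B, 1/4 I^B i.
Crossing each possibility with the father i i and summing P(type A): 1/4·1/2 + 1/4·1/2 + 1/4·0 + 1/4·0 = 1/4.
Similarly for Rh via the mother's Rh distribution: P(Rh-) = 1/8.
Independent loci: 1/4 × 1/8 = 1/32.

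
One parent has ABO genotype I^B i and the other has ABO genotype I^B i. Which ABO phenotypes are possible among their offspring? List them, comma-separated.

Gametes from I^B i × I^B i give offspring ABO genotypes I^B I^B, I^B i, i i, i.e. phenotypes O, B.

O, B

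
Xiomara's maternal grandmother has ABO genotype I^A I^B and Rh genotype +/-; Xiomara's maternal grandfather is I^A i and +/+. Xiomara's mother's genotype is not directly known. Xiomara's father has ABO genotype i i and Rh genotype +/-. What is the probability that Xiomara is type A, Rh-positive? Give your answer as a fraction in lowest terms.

7/16

Xiomara's mother's ABO genotype from I^A I^B × I^A i: 1/4 I^A I^A, 1/4 I^A I^B, 1/4 I^A i, 1/4 I^B i.
Crossing each possibility with the father i i and summing P(type A): 1/4·1 + 1/4·1/2 + 1/4·1/2 + 1/4·0 = 1/2.
Similarly for Rh via the mother's Rh distribution: P(Rh+) = 7/8.
Independent loci: 1/2 × 7/8 = 7/16.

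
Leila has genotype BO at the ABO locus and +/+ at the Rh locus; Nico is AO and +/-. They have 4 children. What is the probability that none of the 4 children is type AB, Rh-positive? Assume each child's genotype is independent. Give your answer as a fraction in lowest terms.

81/256

ABO cross BO × AO → 1/4 O, 1/4 A, 1/4 B, 1/4 AB.
Rh cross +/+ × +/- → 1 Rh+; so P(type AB, Rh-positive) = 1/4 × 1 = 1/4 per child.
P(not type AB, Rh-positive) = 3/4 for one child; (3/4)^4 = 81/256.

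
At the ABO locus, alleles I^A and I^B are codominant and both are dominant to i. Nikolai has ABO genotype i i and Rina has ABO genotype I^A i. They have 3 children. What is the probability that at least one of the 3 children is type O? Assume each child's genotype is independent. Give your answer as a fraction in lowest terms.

ABO cross i i × I^A i → 1/2 O, 1/2 A.
So P(type O) = 1/2 per child.
P(none) = (1/2)^3 = 1/8; P(at least one) = 1 − 1/8 = 7/8.

7/8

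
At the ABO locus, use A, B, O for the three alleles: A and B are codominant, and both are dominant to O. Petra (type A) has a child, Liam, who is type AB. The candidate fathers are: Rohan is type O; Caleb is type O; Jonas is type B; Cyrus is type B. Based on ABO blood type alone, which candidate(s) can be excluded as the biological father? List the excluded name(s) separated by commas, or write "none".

A candidate is excluded only if no genotype consistent with his phenotype could produce a type AB child with a type A mother.
Rohan (type O): no genotype consistent with that phenotype can produce a type-AB child with a type-A mother.
Caleb (type O): no genotype consistent with that phenotype can produce a type-AB child with a type-A mother.

Rohan, Caleb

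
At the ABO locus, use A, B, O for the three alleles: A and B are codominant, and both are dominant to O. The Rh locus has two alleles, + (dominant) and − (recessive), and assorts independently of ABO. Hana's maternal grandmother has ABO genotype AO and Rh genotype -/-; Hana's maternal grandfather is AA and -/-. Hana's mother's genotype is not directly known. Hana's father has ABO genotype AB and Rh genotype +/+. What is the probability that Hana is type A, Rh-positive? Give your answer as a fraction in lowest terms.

1/2

Hana's mother's ABO genotype from AO × AA: 1/2 AA, 1/2 AO.
Crossing each possibility with the father AB and summing P(type A): 1/2·1/2 + 1/2·1/2 = 1/2.
Similarly for Rh via the mother's Rh distribution: P(Rh+) = 1.
Independent loci: 1/2 × 1 = 1/2.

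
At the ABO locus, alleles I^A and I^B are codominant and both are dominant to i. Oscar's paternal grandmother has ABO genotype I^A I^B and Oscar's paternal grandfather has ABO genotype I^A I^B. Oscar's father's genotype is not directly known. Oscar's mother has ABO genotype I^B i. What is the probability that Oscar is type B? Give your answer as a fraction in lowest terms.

1/2

Oscar's father's ABO genotype from I^A I^B × I^A I^B: 1/4 I^A I^A, 1/2 I^A I^B, 1/4 I^B I^B.
Crossing each possibility with the mother I^B i and summing P(type B): 1/4·0 + 1/2·1/2 + 1/4·1 = 1/2.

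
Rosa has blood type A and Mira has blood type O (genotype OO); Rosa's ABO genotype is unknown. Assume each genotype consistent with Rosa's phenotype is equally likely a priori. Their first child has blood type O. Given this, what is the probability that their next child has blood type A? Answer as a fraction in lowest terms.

1/2

Possible genotypes: Rosa ∈ {AA, AO}; Mira ∈ {OO}.
Weight each parental genotype pair by prior × P(type-O child):
  AO × OO: posterior weight 1; P(next child type A) = 1/2.
Weighted sum = 1/2.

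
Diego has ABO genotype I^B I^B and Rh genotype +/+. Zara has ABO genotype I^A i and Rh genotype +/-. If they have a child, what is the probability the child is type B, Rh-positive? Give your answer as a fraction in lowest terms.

1/2

ABO cross I^B I^B × I^A i → offspring phenotypes: 1/2 B, 1/2 AB.
Rh cross +/+ × +/- → 1 Rh+.
Independent loci: P(type B, Rh-positive) = 1/2 × 1 = 1/2.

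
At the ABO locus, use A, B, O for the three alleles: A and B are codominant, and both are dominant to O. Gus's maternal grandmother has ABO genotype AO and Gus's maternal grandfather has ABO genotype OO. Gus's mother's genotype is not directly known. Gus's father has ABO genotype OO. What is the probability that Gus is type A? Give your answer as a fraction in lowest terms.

1/4

Gus's mother's ABO genotype from AO × OO: 1/2 AO, 1/2 OO.
Crossing each possibility with the father OO and summing P(type A): 1/2·1/2 + 1/2·0 = 1/4.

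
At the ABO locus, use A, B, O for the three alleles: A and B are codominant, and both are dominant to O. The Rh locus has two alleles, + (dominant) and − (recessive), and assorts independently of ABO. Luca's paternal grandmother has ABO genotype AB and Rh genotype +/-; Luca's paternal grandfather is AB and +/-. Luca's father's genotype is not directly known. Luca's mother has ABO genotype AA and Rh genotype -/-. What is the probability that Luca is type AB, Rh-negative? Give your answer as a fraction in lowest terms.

1/4

Luca's father's ABO genotype from AB × AB: 1/4 AA, 1/2 AB, 1/4 BB.
Crossing each possibility with the mother AA and summing P(type AB): 1/4·0 + 1/2·1/2 + 1/4·1 = 1/2.
Similarly for Rh via the father's Rh distribution: P(Rh-) = 1/2.
Independent loci: 1/2 × 1/2 = 1/4.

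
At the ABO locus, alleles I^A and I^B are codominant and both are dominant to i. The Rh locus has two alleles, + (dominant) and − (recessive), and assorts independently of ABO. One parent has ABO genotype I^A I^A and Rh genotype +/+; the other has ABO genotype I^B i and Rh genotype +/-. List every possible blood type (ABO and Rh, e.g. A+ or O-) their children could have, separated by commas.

A+, AB+

Gametes from I^A I^A × I^B i give offspring ABO genotypes I^A I^B, I^A i, i.e. phenotypes A, AB.
Rh cross +/+ × +/- → phenotypes Rh+.
Combining independently: A+, AB+.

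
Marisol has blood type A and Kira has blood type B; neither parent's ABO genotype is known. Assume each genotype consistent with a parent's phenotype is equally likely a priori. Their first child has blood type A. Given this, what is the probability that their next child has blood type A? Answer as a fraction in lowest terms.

5/12

Possible genotypes: Marisol ∈ {I^A I^A, I^A i}; Kira ∈ {I^B I^B, I^B i}.
Weight each parental genotype pair by prior × P(type-A child):
  I^A I^A × I^B i: posterior weight 2/3; P(next child type A) = 1/2.
  I^A i × I^B i: posterior weight 1/3; P(next child type A) = 1/4.
Weighted sum = 5/12.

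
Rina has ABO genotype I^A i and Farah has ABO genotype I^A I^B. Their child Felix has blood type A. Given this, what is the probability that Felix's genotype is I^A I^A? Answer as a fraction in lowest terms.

Cross I^A i × I^A I^B → 1/4 I^A I^A, 1/4 I^A I^B, 1/4 I^A i, 1/4 I^B i.
Type-A genotypes among offspring: I^A I^A (1/4), I^A i (1/4); total 1/2.
P(I^A I^A | type A) = (1/4) / (1/2) = 1/2.

1/2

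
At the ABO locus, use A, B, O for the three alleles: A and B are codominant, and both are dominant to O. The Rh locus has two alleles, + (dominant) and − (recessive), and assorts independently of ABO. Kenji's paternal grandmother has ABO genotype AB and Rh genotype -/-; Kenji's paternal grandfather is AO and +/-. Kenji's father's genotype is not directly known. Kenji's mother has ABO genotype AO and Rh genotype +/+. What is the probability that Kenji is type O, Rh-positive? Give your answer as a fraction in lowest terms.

1/8

Kenji's father's ABO genotype from AB × AO: 1/4 AA, 1/4 AB, 1/4 AO, 1/4 BO.
Crossing each possibility with the mother AO and summing P(type O): 1/4·0 + 1/4·0 + 1/4·1/4 + 1/4·1/4 = 1/8.
Similarly for Rh via the father's Rh distribution: P(Rh+) = 1.
Independent loci: 1/8 × 1 = 1/8.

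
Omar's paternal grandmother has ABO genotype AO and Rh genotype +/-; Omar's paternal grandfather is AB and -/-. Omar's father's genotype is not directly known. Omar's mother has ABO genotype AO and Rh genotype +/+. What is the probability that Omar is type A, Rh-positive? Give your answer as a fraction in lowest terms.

Omar's father's ABO genotype from AO × AB: 1/4 AA, 1/4 AB, 1/4 AO, 1/4 BO.
Crossing each possibility with the mother AO and summing P(type A): 1/4·1 + 1/4·1/2 + 1/4·3/4 + 1/4·1/4 = 5/8.
Similarly for Rh via the father's Rh distribution: P(Rh+) = 1.
Independent loci: 5/8 × 1 = 5/8.

5/8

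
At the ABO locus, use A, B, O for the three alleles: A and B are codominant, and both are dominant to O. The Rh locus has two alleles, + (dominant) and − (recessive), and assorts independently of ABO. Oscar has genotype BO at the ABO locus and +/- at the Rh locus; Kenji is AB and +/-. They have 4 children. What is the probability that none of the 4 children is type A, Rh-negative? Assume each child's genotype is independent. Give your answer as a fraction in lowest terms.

50625/65536

ABO cross BO × AB → 1/4 A, 1/2 B, 1/4 AB.
Rh cross +/- × +/- → 3/4 Rh+, 1/4 Rh-; so P(type A, Rh-negative) = 1/4 × 1/4 = 1/16 per child.
P(not type A, Rh-negative) = 15/16 for one child; (15/16)^4 = 50625/65536.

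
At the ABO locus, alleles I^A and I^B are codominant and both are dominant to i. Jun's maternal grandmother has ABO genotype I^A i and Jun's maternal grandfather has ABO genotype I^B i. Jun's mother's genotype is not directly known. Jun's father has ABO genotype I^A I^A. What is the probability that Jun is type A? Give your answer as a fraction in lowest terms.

Jun's mother's ABO genotype from I^A i × I^B i: 1/4 I^A I^B, 1/4 I^A i, 1/4 I^B i, 1/4 i i.
Crossing each possibility with the father I^A I^A and summing P(type A): 1/4·1/2 + 1/4·1 + 1/4·1/2 + 1/4·1 = 3/4.

3/4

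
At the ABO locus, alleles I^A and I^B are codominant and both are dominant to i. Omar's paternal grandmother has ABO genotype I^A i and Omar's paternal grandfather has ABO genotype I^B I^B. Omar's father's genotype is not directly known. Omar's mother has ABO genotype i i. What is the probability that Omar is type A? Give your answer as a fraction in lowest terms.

Omar's father's ABO genotype from I^A i × I^B I^B: 1/2 I^A I^B, 1/2 I^B i.
Crossing each possibility with the mother i i and summing P(type A): 1/2·1/2 + 1/2·0 = 1/4.

1/4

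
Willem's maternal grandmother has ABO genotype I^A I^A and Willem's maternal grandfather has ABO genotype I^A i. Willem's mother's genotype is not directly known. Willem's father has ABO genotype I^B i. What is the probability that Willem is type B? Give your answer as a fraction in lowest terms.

Willem's mother's ABO genotype from I^A I^A × I^A i: 1/2 I^A I^A, 1/2 I^A i.
Crossing each possibility with the father I^B i and summing P(type B): 1/2·0 + 1/2·1/4 = 1/8.

1/8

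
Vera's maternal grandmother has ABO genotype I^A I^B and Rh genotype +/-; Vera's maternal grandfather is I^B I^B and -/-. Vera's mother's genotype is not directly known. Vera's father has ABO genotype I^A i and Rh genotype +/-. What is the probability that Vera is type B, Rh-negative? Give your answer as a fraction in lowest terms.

Vera's mother's ABO genotype from I^A I^B × I^B I^B: 1/2 I^A I^B, 1/2 I^B I^B.
Crossing each possibility with the father I^A i and summing P(type B): 1/2·1/4 + 1/2·1/2 = 3/8.
Similarly for Rh via the mother's Rh distribution: P(Rh-) = 3/8.
Independent loci: 3/8 × 3/8 = 9/64.

9/64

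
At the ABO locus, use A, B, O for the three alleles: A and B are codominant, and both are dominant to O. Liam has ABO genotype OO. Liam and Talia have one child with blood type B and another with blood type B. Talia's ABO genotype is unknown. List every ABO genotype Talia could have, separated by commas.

For each candidate genotype of Talia, check whether crossing it with OO can produce every observed child phenotype.
  AA → possible child types {A} ✗
  AB → possible child types {A, B} ✓
  AO → possible child types {O, A} ✗
  BB → possible child types {B} ✓
  BO → possible child types {O, B} ✓
  OO → possible child types {O} ✗

AB, BB, BO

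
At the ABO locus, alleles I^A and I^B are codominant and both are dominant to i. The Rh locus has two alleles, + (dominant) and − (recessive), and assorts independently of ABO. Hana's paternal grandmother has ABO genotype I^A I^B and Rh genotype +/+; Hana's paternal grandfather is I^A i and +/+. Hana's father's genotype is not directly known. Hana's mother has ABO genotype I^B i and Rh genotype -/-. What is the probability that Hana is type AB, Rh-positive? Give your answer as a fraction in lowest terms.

1/4

Hana's father's ABO genotype from I^A I^B × I^A i: 1/4 I^A I^A, 1/4 I^A I^B, 1/4 I^A i, 1/4 I^B i.
Crossing each possibility with the mother I^B i and summing P(type AB): 1/4·1/2 + 1/4·1/4 + 1/4·1/4 + 1/4·0 = 1/4.
Similarly for Rh via the father's Rh distribution: P(Rh+) = 1.
Independent loci: 1/4 × 1 = 1/4.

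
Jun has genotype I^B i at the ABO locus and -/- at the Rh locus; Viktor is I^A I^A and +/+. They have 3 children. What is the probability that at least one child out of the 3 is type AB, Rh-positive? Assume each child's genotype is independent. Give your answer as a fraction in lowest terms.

ABO cross I^B i × I^A I^A → 1/2 A, 1/2 AB.
Rh cross -/- × +/+ → 1 Rh+; so P(type AB, Rh-positive) = 1/2 × 1 = 1/2 per child.
P(none) = (1/2)^3 = 1/8; P(at least one) = 1 − 1/8 = 7/8.

7/8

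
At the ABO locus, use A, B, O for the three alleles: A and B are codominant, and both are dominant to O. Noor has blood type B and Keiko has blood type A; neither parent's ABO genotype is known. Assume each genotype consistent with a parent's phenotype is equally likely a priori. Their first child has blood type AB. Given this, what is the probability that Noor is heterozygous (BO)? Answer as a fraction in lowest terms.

1/3

Possible genotypes: Noor ∈ {BB, BO}; Keiko ∈ {AA, AO}.
Weight each parental genotype pair by prior × P(type-AB child):
  BB × AA: posterior weight 4/9.
  BB × AO: posterior weight 2/9.
  BO × AA: posterior weight 2/9.
  BO × AO: posterior weight 1/9.
Sum the posterior weight over pairs where Noor is BO: 1/3.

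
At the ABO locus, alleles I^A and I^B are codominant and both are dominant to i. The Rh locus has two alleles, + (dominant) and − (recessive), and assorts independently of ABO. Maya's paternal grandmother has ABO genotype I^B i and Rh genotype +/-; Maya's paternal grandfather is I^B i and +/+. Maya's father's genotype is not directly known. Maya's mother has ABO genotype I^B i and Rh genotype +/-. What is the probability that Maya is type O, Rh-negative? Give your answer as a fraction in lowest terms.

Maya's father's ABO genotype from I^B i × I^B i: 1/4 I^B I^B, 1/2 I^B i, 1/4 i i.
Crossing each possibility with the mother I^B i and summing P(type O): 1/4·0 + 1/2·1/4 + 1/4·1/2 = 1/4.
Similarly for Rh via the father's Rh distribution: P(Rh-) = 1/8.
Independent loci: 1/4 × 1/8 = 1/32.

1/32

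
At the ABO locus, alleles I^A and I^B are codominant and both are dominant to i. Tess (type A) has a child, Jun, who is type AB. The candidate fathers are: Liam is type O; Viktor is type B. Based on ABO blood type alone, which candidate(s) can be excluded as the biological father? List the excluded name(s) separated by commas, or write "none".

A candidate is excluded only if no genotype consistent with his phenotype could produce a type AB child with a type A mother.
Liam (type O): no genotype consistent with that phenotype can produce a type-AB child with a type-A mother.

Liam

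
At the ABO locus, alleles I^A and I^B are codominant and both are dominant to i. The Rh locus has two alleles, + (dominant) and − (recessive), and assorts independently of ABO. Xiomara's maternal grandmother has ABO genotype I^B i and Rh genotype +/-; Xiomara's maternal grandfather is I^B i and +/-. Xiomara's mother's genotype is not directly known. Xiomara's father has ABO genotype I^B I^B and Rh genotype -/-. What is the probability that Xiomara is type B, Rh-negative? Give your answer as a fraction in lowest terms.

1/2

Xiomara's mother's ABO genotype from I^B i × I^B i: 1/4 I^B I^B, 1/2 I^B i, 1/4 i i.
Crossing each possibility with the father I^B I^B and summing P(type B): 1/4·1 + 1/2·1 + 1/4·1 = 1.
Similarly for Rh via the mother's Rh distribution: P(Rh-) = 1/2.
Independent loci: 1 × 1/2 = 1/2.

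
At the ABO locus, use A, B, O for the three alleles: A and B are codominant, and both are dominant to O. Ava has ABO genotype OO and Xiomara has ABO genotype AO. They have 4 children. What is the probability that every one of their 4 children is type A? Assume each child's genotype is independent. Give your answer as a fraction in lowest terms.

1/16

ABO cross OO × AO → 1/2 O, 1/2 A.
So P(type A) = 1/2 per child.
All 4 independent: (1/2)^4 = 1/16.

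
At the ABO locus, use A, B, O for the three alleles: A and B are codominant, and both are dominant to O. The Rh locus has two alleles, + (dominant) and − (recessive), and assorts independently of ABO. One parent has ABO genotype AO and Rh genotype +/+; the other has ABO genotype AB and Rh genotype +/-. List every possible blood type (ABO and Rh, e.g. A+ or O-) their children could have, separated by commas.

A+, B+, AB+

Gametes from AO × AB give offspring ABO genotypes AA, AB, AO, BO, i.e. phenotypes A, B, AB.
Rh cross +/+ × +/- → phenotypes Rh+.
Combining independently: A+, B+, AB+.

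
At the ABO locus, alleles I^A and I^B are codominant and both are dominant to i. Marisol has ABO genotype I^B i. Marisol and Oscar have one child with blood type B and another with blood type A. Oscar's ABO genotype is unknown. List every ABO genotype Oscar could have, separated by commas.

I^A I^B, I^A i

For each candidate genotype of Oscar, check whether crossing it with I^B i can produce every observed child phenotype.
  I^A I^A → possible child types {A, AB} ✗
  I^A I^B → possible child types {A, B, AB} ✓
  I^A i → possible child types {O, A, B, AB} ✓
  I^B I^B → possible child types {B} ✗
  I^B i → possible child types {O, B} ✗
  i i → possible child types {O, B} ✗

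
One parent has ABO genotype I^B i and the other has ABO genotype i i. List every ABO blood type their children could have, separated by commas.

O, B

Gametes from I^B i × i i give offspring ABO genotypes I^B i, i i, i.e. phenotypes O, B.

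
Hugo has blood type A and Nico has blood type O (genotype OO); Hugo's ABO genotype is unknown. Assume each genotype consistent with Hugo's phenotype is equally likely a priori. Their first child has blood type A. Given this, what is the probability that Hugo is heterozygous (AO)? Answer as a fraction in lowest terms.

Possible genotypes: Hugo ∈ {AA, AO}; Nico ∈ {OO}.
Weight each parental genotype pair by prior × P(type-A child):
  AA × OO: posterior weight 2/3.
  AO × OO: posterior weight 1/3.
Sum the posterior weight over pairs where Hugo is AO: 1/3.

1/3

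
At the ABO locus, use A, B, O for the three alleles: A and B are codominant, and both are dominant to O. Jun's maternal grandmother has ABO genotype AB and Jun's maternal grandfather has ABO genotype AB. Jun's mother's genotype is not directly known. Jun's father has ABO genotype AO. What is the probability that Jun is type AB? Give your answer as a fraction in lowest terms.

1/4

Jun's mother's ABO genotype from AB × AB: 1/4 AA, 1/2 AB, 1/4 BB.
Crossing each possibility with the father AO and summing P(type AB): 1/4·0 + 1/2·1/4 + 1/4·1/2 = 1/4.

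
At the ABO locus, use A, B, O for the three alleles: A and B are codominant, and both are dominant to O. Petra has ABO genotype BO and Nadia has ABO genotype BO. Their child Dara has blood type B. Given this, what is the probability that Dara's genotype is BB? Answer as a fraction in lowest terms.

Cross BO × BO → 1/4 BB, 1/2 BO, 1/4 OO.
Type-B genotypes among offspring: BB (1/4), BO (1/2); total 3/4.
P(BB | type B) = (1/4) / (3/4) = 1/3.

1/3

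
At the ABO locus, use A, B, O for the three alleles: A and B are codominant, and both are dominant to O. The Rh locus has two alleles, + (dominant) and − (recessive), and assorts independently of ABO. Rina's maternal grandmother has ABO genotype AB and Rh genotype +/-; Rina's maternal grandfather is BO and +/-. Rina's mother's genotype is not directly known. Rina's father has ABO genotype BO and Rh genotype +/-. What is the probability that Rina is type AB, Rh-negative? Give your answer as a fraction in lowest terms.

Rina's mother's ABO genotype from AB × BO: 1/4 AB, 1/4 AO, 1/4 BB, 1/4 BO.
Crossing each possibility with the father BO and summing P(type AB): 1/4·1/4 + 1/4·1/4 + 1/4·0 + 1/4·0 = 1/8.
Similarly for Rh via the mother's Rh distribution: P(Rh-) = 1/4.
Independent loci: 1/8 × 1/4 = 1/32.

1/32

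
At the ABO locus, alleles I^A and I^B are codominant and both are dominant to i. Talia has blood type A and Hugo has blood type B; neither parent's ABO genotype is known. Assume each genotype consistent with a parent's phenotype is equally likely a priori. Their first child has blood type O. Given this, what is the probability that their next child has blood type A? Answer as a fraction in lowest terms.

Possible genotypes: Talia ∈ {I^A I^A, I^A i}; Hugo ∈ {I^B I^B, I^B i}.
Weight each parental genotype pair by prior × P(type-O child):
  I^A i × I^B i: posterior weight 1; P(next child type A) = 1/4.
Weighted sum = 1/4.

1/4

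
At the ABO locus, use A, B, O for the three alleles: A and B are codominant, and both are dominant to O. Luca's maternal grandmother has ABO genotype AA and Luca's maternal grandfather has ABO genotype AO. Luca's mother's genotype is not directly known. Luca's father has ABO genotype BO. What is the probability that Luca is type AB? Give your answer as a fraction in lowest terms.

Luca's mother's ABO genotype from AA × AO: 1/2 AA, 1/2 AO.
Crossing each possibility with the father BO and summing P(type AB): 1/2·1/2 + 1/2·1/4 = 3/8.

3/8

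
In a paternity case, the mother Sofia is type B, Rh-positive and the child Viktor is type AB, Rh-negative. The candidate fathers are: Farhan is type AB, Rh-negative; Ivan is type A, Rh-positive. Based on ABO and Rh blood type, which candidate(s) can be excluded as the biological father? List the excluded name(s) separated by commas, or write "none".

none

A candidate is excluded only if no genotype consistent with his phenotype could produce a type AB, Rh-negative child with a type B, Rh-positive mother.
Every candidate has at least one consistent genotype combination, so none can be excluded.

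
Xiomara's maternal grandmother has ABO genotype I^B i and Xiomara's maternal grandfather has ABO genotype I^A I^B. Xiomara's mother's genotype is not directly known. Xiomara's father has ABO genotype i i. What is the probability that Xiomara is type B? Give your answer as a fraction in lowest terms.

1/2

Xiomara's mother's ABO genotype from I^B i × I^A I^B: 1/4 I^A I^B, 1/4 I^A i, 1/4 I^B I^B, 1/4 I^B i.
Crossing each possibility with the father i i and summing P(type B): 1/4·1/2 + 1/4·0 + 1/4·1 + 1/4·1/2 = 1/2.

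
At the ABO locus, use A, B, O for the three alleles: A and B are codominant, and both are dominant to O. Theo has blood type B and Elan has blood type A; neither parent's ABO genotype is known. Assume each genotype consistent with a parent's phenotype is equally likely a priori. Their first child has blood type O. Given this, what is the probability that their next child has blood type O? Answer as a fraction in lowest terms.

1/4

Possible genotypes: Theo ∈ {BB, BO}; Elan ∈ {AA, AO}.
Weight each parental genotype pair by prior × P(type-O child):
  BO × AO: posterior weight 1; P(next child type O) = 1/4.
Weighted sum = 1/4.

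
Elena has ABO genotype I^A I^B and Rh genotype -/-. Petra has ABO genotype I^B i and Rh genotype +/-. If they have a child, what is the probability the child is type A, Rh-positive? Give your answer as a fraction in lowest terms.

1/8

ABO cross I^A I^B × I^B i → offspring phenotypes: 1/4 A, 1/2 B, 1/4 AB.
Rh cross -/- × +/- → 1/2 Rh+, 1/2 Rh-.
Independent loci: P(type A, Rh-positive) = 1/4 × 1/2 = 1/8.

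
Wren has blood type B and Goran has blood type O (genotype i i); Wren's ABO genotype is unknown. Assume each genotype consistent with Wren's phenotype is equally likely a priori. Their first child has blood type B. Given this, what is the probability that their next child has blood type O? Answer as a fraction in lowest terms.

Possible genotypes: Wren ∈ {I^B I^B, I^B i}; Goran ∈ {i i}.
Weight each parental genotype pair by prior × P(type-B child):
  I^B I^B × i i: posterior weight 2/3; P(next child type O) = 0.
  I^B i × i i: posterior weight 1/3; P(next child type O) = 1/2.
Weighted sum = 1/6.

1/6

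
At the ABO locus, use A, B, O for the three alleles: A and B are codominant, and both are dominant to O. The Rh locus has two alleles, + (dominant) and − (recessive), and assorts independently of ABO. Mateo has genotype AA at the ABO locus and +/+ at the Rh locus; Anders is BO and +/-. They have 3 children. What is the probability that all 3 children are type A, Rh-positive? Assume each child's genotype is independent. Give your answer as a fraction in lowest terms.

1/8

ABO cross AA × BO → 1/2 A, 1/2 AB.
Rh cross +/+ × +/- → 1 Rh+; so P(type A, Rh-positive) = 1/2 × 1 = 1/2 per child.
All 3 independent: (1/2)^3 = 1/8.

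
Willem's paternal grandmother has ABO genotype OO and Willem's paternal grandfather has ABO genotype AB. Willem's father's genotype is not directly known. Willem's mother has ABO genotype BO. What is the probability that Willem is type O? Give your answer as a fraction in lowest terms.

1/4

Willem's father's ABO genotype from OO × AB: 1/2 AO, 1/2 BO.
Crossing each possibility with the mother BO and summing P(type O): 1/2·1/4 + 1/2·1/4 = 1/4.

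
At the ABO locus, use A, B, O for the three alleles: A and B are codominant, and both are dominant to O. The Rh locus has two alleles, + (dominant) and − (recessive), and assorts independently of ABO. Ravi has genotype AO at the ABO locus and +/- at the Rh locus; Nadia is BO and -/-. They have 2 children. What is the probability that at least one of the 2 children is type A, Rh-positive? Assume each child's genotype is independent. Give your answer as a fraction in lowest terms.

15/64

ABO cross AO × BO → 1/4 O, 1/4 A, 1/4 B, 1/4 AB.
Rh cross +/- × -/- → 1/2 Rh+, 1/2 Rh-; so P(type A, Rh-positive) = 1/4 × 1/2 = 1/8 per child.
P(none) = (7/8)^2 = 49/64; P(at least one) = 1 − 49/64 = 15/64.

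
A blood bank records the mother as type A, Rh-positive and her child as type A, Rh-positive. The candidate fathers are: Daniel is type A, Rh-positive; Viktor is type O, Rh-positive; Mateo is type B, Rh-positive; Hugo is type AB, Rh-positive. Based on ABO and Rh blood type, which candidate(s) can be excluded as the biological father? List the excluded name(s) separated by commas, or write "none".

none

A candidate is excluded only if no genotype consistent with his phenotype could produce a type A, Rh-positive child with a type A, Rh-positive mother.
Every candidate has at least one consistent genotype combination, so none can be excluded.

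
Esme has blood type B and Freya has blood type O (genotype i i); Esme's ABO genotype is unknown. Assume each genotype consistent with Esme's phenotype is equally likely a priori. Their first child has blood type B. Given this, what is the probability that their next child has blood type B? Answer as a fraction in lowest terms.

5/6

Possible genotypes: Esme ∈ {I^B I^B, I^B i}; Freya ∈ {i i}.
Weight each parental genotype pair by prior × P(type-B child):
  I^B I^B × i i: posterior weight 2/3; P(next child type B) = 1.
  I^B i × i i: posterior weight 1/3; P(next child type B) = 1/2.
Weighted sum = 5/6.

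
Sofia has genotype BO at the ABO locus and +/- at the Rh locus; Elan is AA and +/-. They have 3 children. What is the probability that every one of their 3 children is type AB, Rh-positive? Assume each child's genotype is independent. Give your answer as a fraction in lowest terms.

27/512

ABO cross BO × AA → 1/2 A, 1/2 AB.
Rh cross +/- × +/- → 3/4 Rh+, 1/4 Rh-; so P(type AB, Rh-positive) = 1/2 × 3/4 = 3/8 per child.
All 3 independent: (3/8)^3 = 27/512.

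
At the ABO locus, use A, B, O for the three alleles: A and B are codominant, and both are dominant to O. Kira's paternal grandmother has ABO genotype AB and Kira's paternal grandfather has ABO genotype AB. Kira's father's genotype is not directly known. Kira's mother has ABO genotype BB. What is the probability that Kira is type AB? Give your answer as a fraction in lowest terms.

1/2

Kira's father's ABO genotype from AB × AB: 1/4 AA, 1/2 AB, 1/4 BB.
Crossing each possibility with the mother BB and summing P(type AB): 1/4·1 + 1/2·1/2 + 1/4·0 = 1/2.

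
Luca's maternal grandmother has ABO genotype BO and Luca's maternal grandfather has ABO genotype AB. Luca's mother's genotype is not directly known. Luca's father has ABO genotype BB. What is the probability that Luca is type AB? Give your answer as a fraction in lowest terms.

Luca's mother's ABO genotype from BO × AB: 1/4 AB, 1/4 AO, 1/4 BB, 1/4 BO.
Crossing each possibility with the father BB and summing P(type AB): 1/4·1/2 + 1/4·1/2 + 1/4·0 + 1/4·0 = 1/4.

1/4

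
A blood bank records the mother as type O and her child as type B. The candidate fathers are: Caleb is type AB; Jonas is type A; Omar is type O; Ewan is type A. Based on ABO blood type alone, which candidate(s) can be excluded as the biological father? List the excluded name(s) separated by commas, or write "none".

Jonas, Omar, Ewan

A candidate is excluded only if no genotype consistent with his phenotype could produce a type B child with a type O mother.
Jonas (type A): no genotype consistent with that phenotype can produce a type-B child with a type-O mother.
Omar (type O): no genotype consistent with that phenotype can produce a type-B child with a type-O mother.
Ewan (type A): no genotype consistent with that phenotype can produce a type-B child with a type-O mother.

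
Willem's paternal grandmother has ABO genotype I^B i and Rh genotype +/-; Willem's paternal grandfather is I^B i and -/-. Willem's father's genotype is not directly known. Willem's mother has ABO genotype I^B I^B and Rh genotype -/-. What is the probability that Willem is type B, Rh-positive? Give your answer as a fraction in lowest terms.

Willem's father's ABO genotype from I^B i × I^B i: 1/4 I^B I^B, 1/2 I^B i, 1/4 i i.
Crossing each possibility with the mother I^B I^B and summing P(type B): 1/4·1 + 1/2·1 + 1/4·1 = 1.
Similarly for Rh via the father's Rh distribution: P(Rh+) = 1/4.
Independent loci: 1 × 1/4 = 1/4.

1/4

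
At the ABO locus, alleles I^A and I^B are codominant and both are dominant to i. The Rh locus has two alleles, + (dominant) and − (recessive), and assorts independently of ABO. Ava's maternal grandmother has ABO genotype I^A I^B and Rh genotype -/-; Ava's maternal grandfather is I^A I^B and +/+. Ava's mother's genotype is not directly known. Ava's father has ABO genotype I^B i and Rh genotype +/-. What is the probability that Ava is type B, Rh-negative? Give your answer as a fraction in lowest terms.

Ava's mother's ABO genotype from I^A I^B × I^A I^B: 1/4 I^A I^A, 1/2 I^A I^B, 1/4 I^B I^B.
Crossing each possibility with the father I^B i and summing P(type B): 1/4·0 + 1/2·1/2 + 1/4·1 = 1/2.
Similarly for Rh via the mother's Rh distribution: P(Rh-) = 1/4.
Independent loci: 1/2 × 1/4 = 1/8.

1/8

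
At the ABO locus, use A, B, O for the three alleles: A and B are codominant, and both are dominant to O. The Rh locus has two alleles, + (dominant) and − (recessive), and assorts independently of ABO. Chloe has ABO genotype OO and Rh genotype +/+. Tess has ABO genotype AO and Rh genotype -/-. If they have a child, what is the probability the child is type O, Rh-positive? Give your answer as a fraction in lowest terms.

1/2

ABO cross OO × AO → offspring phenotypes: 1/2 O, 1/2 A.
Rh cross +/+ × -/- → 1 Rh+.
Independent loci: P(type O, Rh-positive) = 1/2 × 1 = 1/2.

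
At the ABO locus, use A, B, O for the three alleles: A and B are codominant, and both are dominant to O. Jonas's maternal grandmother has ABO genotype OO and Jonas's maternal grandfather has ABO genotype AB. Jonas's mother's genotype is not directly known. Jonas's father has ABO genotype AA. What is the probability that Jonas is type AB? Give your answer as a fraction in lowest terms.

1/4

Jonas's mother's ABO genotype from OO × AB: 1/2 AO, 1/2 BO.
Crossing each possibility with the father AA and summing P(type AB): 1/2·0 + 1/2·1/2 = 1/4.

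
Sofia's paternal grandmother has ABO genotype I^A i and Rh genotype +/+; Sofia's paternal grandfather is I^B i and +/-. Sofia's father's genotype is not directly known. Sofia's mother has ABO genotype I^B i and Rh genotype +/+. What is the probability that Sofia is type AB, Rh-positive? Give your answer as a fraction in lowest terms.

1/8

Sofia's father's ABO genotype from I^A i × I^B i: 1/4 I^A I^B, 1/4 I^A i, 1/4 I^B i, 1/4 i i.
Crossing each possibility with the mother I^B i and summing P(type AB): 1/4·1/4 + 1/4·1/4 + 1/4·0 + 1/4·0 = 1/8.
Similarly for Rh via the father's Rh distribution: P(Rh+) = 1.
Independent loci: 1/8 × 1 = 1/8.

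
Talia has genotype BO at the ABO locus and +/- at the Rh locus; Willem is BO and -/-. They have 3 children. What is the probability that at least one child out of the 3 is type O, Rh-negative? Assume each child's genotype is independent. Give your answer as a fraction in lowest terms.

169/512

ABO cross BO × BO → 1/4 O, 3/4 B.
Rh cross +/- × -/- → 1/2 Rh+, 1/2 Rh-; so P(type O, Rh-negative) = 1/4 × 1/2 = 1/8 per child.
P(none) = (7/8)^3 = 343/512; P(at least one) = 1 − 343/512 = 169/512.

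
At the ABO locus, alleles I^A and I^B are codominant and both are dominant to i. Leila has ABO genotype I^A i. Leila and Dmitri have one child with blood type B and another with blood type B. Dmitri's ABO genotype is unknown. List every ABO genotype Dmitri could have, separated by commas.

I^A I^B, I^B I^B, I^B i

For each candidate genotype of Dmitri, check whether crossing it with I^A i can produce every observed child phenotype.
  I^A I^A → possible child types {A} ✗
  I^A I^B → possible child types {A, B, AB} ✓
  I^A i → possible child types {O, A} ✗
  I^B I^B → possible child types {B, AB} ✓
  I^B i → possible child types {O, A, B, AB} ✓
  i i → possible child types {O, A} ✗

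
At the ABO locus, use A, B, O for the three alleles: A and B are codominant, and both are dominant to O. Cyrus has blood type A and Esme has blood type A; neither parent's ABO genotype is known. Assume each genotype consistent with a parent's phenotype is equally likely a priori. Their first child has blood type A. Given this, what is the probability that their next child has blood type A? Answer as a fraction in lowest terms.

19/20

Possible genotypes: Cyrus ∈ {AA, AO}; Esme ∈ {AA, AO}.
Weight each parental genotype pair by prior × P(type-A child):
  AA × AA: posterior weight 4/15; P(next child type A) = 1.
  AA × AO: posterior weight 4/15; P(next child type A) = 1.
  AO × AA: posterior weight 4/15; P(next child type A) = 1.
  AO × AO: posterior weight 1/5; P(next child type A) = 3/4.
Weighted sum = 19/20.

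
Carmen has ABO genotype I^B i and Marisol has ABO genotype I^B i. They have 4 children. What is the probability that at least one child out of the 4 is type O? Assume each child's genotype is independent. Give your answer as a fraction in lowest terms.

175/256

ABO cross I^B i × I^B i → 1/4 O, 3/4 B.
So P(type O) = 1/4 per child.
P(none) = (3/4)^4 = 81/256; P(at least one) = 1 − 81/256 = 175/256.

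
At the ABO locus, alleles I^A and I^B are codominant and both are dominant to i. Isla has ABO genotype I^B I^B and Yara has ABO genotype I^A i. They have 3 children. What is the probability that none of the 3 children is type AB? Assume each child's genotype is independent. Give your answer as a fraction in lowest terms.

ABO cross I^B I^B × I^A i → 1/2 B, 1/2 AB.
So P(type AB) = 1/2 per child.
P(not type AB) = 1/2 for one child; (1/2)^3 = 1/8.

1/8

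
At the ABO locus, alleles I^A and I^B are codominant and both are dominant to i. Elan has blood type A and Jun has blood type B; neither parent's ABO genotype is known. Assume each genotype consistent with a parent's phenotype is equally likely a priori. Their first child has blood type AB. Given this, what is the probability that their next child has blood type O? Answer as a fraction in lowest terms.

Possible genotypes: Elan ∈ {I^A I^A, I^A i}; Jun ∈ {I^B I^B, I^B i}.
Weight each parental genotype pair by prior × P(type-AB child):
  I^A I^A × I^B I^B: posterior weight 4/9; P(next child type O) = 0.
  I^A I^A × I^B i: posterior weight 2/9; P(next child type O) = 0.
  I^A i × I^B I^B: posterior weight 2/9; P(next child type O) = 0.
  I^A i × I^B i: posterior weight 1/9; P(next child type O) = 1/4.
Weighted sum = 1/36.

1/36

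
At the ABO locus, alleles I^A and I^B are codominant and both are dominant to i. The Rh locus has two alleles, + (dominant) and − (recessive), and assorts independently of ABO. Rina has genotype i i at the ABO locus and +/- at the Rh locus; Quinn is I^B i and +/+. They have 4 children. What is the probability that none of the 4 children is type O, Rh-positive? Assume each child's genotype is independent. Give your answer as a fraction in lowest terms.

1/16

ABO cross i i × I^B i → 1/2 O, 1/2 B.
Rh cross +/- × +/+ → 1 Rh+; so P(type O, Rh-positive) = 1/2 × 1 = 1/2 per child.
P(not type O, Rh-positive) = 1/2 for one child; (1/2)^4 = 1/16.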